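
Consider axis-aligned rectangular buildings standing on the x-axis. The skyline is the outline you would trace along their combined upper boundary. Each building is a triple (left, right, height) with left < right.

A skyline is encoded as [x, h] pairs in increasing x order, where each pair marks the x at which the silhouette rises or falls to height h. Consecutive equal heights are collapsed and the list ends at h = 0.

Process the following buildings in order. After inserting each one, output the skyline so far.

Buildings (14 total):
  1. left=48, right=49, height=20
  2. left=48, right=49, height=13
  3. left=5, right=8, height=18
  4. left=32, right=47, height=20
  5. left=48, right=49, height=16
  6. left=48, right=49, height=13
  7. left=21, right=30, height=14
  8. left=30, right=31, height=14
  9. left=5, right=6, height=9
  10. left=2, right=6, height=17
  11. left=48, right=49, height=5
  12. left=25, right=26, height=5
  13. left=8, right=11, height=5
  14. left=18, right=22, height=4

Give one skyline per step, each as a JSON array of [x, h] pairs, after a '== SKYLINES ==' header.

== SKYLINES ==
[[48,20],[49,0]]
[[48,20],[49,0]]
[[5,18],[8,0],[48,20],[49,0]]
[[5,18],[8,0],[32,20],[47,0],[48,20],[49,0]]
[[5,18],[8,0],[32,20],[47,0],[48,20],[49,0]]
[[5,18],[8,0],[32,20],[47,0],[48,20],[49,0]]
[[5,18],[8,0],[21,14],[30,0],[32,20],[47,0],[48,20],[49,0]]
[[5,18],[8,0],[21,14],[31,0],[32,20],[47,0],[48,20],[49,0]]
[[5,18],[8,0],[21,14],[31,0],[32,20],[47,0],[48,20],[49,0]]
[[2,17],[5,18],[8,0],[21,14],[31,0],[32,20],[47,0],[48,20],[49,0]]
[[2,17],[5,18],[8,0],[21,14],[31,0],[32,20],[47,0],[48,20],[49,0]]
[[2,17],[5,18],[8,0],[21,14],[31,0],[32,20],[47,0],[48,20],[49,0]]
[[2,17],[5,18],[8,5],[11,0],[21,14],[31,0],[32,20],[47,0],[48,20],[49,0]]
[[2,17],[5,18],[8,5],[11,0],[18,4],[21,14],[31,0],[32,20],[47,0],[48,20],[49,0]]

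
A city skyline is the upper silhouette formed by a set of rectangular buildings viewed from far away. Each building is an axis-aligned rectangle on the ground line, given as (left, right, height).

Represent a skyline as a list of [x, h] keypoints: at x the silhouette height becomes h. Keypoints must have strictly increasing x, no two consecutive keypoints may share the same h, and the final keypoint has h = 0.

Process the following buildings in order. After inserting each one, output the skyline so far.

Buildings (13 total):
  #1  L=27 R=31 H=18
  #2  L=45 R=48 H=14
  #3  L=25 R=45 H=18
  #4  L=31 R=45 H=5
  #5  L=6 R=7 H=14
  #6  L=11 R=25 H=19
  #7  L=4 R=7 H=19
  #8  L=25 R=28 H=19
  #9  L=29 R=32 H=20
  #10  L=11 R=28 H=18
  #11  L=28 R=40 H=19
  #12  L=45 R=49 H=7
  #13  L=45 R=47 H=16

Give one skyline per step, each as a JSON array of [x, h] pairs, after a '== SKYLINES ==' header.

== SKYLINES ==
[[27,18],[31,0]]
[[27,18],[31,0],[45,14],[48,0]]
[[25,18],[45,14],[48,0]]
[[25,18],[45,14],[48,0]]
[[6,14],[7,0],[25,18],[45,14],[48,0]]
[[6,14],[7,0],[11,19],[25,18],[45,14],[48,0]]
[[4,19],[7,0],[11,19],[25,18],[45,14],[48,0]]
[[4,19],[7,0],[11,19],[28,18],[45,14],[48,0]]
[[4,19],[7,0],[11,19],[28,18],[29,20],[32,18],[45,14],[48,0]]
[[4,19],[7,0],[11,19],[28,18],[29,20],[32,18],[45,14],[48,0]]
[[4,19],[7,0],[11,19],[29,20],[32,19],[40,18],[45,14],[48,0]]
[[4,19],[7,0],[11,19],[29,20],[32,19],[40,18],[45,14],[48,7],[49,0]]
[[4,19],[7,0],[11,19],[29,20],[32,19],[40,18],[45,16],[47,14],[48,7],[49,0]]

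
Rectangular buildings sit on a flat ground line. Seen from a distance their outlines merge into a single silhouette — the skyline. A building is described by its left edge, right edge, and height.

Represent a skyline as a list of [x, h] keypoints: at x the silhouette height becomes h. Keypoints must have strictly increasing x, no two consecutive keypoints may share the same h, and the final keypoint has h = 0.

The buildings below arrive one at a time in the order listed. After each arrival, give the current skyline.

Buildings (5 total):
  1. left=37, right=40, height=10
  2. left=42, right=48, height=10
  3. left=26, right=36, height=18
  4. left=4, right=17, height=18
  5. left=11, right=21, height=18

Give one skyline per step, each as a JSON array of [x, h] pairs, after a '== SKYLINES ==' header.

== SKYLINES ==
[[37,10],[40,0]]
[[37,10],[40,0],[42,10],[48,0]]
[[26,18],[36,0],[37,10],[40,0],[42,10],[48,0]]
[[4,18],[17,0],[26,18],[36,0],[37,10],[40,0],[42,10],[48,0]]
[[4,18],[21,0],[26,18],[36,0],[37,10],[40,0],[42,10],[48,0]]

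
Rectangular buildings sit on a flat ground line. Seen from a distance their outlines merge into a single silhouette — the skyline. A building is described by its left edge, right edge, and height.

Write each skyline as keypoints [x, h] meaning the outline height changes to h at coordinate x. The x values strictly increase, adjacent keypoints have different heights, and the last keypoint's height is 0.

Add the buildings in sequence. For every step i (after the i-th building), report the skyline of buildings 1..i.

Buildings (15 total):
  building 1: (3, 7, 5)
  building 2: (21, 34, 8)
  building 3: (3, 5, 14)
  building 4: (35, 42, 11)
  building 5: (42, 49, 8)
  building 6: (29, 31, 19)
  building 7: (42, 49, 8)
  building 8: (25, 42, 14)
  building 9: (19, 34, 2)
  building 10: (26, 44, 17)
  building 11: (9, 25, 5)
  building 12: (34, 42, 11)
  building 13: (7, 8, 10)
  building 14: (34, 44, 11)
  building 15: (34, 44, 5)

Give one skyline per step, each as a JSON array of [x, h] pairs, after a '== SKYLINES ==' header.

== SKYLINES ==
[[3,5],[7,0]]
[[3,5],[7,0],[21,8],[34,0]]
[[3,14],[5,5],[7,0],[21,8],[34,0]]
[[3,14],[5,5],[7,0],[21,8],[34,0],[35,11],[42,0]]
[[3,14],[5,5],[7,0],[21,8],[34,0],[35,11],[42,8],[49,0]]
[[3,14],[5,5],[7,0],[21,8],[29,19],[31,8],[34,0],[35,11],[42,8],[49,0]]
[[3,14],[5,5],[7,0],[21,8],[29,19],[31,8],[34,0],[35,11],[42,8],[49,0]]
[[3,14],[5,5],[7,0],[21,8],[25,14],[29,19],[31,14],[42,8],[49,0]]
[[3,14],[5,5],[7,0],[19,2],[21,8],[25,14],[29,19],[31,14],[42,8],[49,0]]
[[3,14],[5,5],[7,0],[19,2],[21,8],[25,14],[26,17],[29,19],[31,17],[44,8],[49,0]]
[[3,14],[5,5],[7,0],[9,5],[21,8],[25,14],[26,17],[29,19],[31,17],[44,8],[49,0]]
[[3,14],[5,5],[7,0],[9,5],[21,8],[25,14],[26,17],[29,19],[31,17],[44,8],[49,0]]
[[3,14],[5,5],[7,10],[8,0],[9,5],[21,8],[25,14],[26,17],[29,19],[31,17],[44,8],[49,0]]
[[3,14],[5,5],[7,10],[8,0],[9,5],[21,8],[25,14],[26,17],[29,19],[31,17],[44,8],[49,0]]
[[3,14],[5,5],[7,10],[8,0],[9,5],[21,8],[25,14],[26,17],[29,19],[31,17],[44,8],[49,0]]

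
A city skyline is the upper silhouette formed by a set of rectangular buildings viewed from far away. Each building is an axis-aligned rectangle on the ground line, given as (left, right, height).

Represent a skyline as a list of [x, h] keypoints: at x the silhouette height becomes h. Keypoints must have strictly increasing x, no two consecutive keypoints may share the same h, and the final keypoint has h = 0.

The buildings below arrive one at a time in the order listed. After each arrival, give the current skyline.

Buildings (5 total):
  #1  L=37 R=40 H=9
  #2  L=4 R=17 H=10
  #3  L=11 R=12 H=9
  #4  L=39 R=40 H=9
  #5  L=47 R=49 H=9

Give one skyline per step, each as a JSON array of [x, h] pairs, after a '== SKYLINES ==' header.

== SKYLINES ==
[[37,9],[40,0]]
[[4,10],[17,0],[37,9],[40,0]]
[[4,10],[17,0],[37,9],[40,0]]
[[4,10],[17,0],[37,9],[40,0]]
[[4,10],[17,0],[37,9],[40,0],[47,9],[49,0]]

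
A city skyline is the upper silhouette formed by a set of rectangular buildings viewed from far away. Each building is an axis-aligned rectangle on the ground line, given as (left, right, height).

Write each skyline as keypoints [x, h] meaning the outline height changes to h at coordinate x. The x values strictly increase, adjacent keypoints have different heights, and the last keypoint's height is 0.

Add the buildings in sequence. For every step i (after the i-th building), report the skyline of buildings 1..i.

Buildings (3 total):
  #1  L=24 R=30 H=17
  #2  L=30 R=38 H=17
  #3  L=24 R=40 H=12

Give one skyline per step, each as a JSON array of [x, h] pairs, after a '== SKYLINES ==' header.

== SKYLINES ==
[[24,17],[30,0]]
[[24,17],[38,0]]
[[24,17],[38,12],[40,0]]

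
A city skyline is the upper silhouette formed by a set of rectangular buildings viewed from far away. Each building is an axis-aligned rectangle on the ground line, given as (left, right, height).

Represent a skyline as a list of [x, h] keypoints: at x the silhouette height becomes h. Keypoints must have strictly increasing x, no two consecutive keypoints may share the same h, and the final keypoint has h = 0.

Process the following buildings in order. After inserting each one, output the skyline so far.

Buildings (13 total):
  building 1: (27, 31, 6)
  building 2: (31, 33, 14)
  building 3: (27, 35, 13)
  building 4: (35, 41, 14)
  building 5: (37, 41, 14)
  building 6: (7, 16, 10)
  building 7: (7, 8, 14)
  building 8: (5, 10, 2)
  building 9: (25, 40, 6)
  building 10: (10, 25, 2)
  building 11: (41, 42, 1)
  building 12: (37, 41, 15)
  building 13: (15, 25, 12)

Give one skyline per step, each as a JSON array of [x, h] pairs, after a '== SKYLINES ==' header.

== SKYLINES ==
[[27,6],[31,0]]
[[27,6],[31,14],[33,0]]
[[27,13],[31,14],[33,13],[35,0]]
[[27,13],[31,14],[33,13],[35,14],[41,0]]
[[27,13],[31,14],[33,13],[35,14],[41,0]]
[[7,10],[16,0],[27,13],[31,14],[33,13],[35,14],[41,0]]
[[7,14],[8,10],[16,0],[27,13],[31,14],[33,13],[35,14],[41,0]]
[[5,2],[7,14],[8,10],[16,0],[27,13],[31,14],[33,13],[35,14],[41,0]]
[[5,2],[7,14],[8,10],[16,0],[25,6],[27,13],[31,14],[33,13],[35,14],[41,0]]
[[5,2],[7,14],[8,10],[16,2],[25,6],[27,13],[31,14],[33,13],[35,14],[41,0]]
[[5,2],[7,14],[8,10],[16,2],[25,6],[27,13],[31,14],[33,13],[35,14],[41,1],[42,0]]
[[5,2],[7,14],[8,10],[16,2],[25,6],[27,13],[31,14],[33,13],[35,14],[37,15],[41,1],[42,0]]
[[5,2],[7,14],[8,10],[15,12],[25,6],[27,13],[31,14],[33,13],[35,14],[37,15],[41,1],[42,0]]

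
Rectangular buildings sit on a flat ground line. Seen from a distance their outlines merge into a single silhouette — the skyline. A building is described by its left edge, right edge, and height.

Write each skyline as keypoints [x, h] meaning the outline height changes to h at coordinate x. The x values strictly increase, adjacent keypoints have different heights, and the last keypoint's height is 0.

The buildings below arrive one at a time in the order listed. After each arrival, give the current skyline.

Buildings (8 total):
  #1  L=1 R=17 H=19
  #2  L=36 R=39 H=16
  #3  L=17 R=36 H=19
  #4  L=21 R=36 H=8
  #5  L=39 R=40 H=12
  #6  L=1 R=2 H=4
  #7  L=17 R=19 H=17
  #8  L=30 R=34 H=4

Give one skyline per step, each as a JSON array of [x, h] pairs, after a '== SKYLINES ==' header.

== SKYLINES ==
[[1,19],[17,0]]
[[1,19],[17,0],[36,16],[39,0]]
[[1,19],[36,16],[39,0]]
[[1,19],[36,16],[39,0]]
[[1,19],[36,16],[39,12],[40,0]]
[[1,19],[36,16],[39,12],[40,0]]
[[1,19],[36,16],[39,12],[40,0]]
[[1,19],[36,16],[39,12],[40,0]]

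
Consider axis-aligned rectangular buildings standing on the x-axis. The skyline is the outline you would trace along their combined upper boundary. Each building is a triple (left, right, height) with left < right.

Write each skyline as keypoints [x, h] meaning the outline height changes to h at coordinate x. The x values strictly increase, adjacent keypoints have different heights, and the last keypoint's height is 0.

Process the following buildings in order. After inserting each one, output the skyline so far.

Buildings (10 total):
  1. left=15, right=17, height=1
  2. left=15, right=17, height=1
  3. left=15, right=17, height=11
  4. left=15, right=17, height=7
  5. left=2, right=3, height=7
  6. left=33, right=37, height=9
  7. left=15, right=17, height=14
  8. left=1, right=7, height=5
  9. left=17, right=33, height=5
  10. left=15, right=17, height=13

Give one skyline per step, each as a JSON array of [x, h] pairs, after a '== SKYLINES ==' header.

== SKYLINES ==
[[15,1],[17,0]]
[[15,1],[17,0]]
[[15,11],[17,0]]
[[15,11],[17,0]]
[[2,7],[3,0],[15,11],[17,0]]
[[2,7],[3,0],[15,11],[17,0],[33,9],[37,0]]
[[2,7],[3,0],[15,14],[17,0],[33,9],[37,0]]
[[1,5],[2,7],[3,5],[7,0],[15,14],[17,0],[33,9],[37,0]]
[[1,5],[2,7],[3,5],[7,0],[15,14],[17,5],[33,9],[37,0]]
[[1,5],[2,7],[3,5],[7,0],[15,14],[17,5],[33,9],[37,0]]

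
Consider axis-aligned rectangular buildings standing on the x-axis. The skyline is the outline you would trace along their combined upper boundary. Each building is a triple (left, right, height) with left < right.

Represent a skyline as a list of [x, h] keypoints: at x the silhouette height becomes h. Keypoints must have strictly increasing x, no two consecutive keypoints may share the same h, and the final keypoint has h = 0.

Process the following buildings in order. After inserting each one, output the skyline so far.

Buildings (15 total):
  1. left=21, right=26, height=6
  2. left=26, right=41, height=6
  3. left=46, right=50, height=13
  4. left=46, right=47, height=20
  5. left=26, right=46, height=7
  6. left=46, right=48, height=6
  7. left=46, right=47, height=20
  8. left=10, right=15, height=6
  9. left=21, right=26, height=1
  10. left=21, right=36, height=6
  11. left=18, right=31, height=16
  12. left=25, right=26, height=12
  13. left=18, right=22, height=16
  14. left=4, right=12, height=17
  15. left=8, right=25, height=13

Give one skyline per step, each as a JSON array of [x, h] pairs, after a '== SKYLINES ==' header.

== SKYLINES ==
[[21,6],[26,0]]
[[21,6],[41,0]]
[[21,6],[41,0],[46,13],[50,0]]
[[21,6],[41,0],[46,20],[47,13],[50,0]]
[[21,6],[26,7],[46,20],[47,13],[50,0]]
[[21,6],[26,7],[46,20],[47,13],[50,0]]
[[21,6],[26,7],[46,20],[47,13],[50,0]]
[[10,6],[15,0],[21,6],[26,7],[46,20],[47,13],[50,0]]
[[10,6],[15,0],[21,6],[26,7],[46,20],[47,13],[50,0]]
[[10,6],[15,0],[21,6],[26,7],[46,20],[47,13],[50,0]]
[[10,6],[15,0],[18,16],[31,7],[46,20],[47,13],[50,0]]
[[10,6],[15,0],[18,16],[31,7],[46,20],[47,13],[50,0]]
[[10,6],[15,0],[18,16],[31,7],[46,20],[47,13],[50,0]]
[[4,17],[12,6],[15,0],[18,16],[31,7],[46,20],[47,13],[50,0]]
[[4,17],[12,13],[18,16],[31,7],[46,20],[47,13],[50,0]]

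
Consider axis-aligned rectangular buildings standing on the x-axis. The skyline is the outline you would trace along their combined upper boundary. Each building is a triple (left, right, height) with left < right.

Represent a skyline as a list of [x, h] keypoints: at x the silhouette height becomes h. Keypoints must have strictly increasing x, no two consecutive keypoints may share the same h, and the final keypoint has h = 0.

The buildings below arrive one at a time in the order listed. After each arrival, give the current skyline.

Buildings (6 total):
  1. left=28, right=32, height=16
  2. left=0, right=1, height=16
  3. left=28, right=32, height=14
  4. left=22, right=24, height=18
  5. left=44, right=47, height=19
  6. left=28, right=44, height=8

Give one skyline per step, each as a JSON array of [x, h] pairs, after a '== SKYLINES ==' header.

== SKYLINES ==
[[28,16],[32,0]]
[[0,16],[1,0],[28,16],[32,0]]
[[0,16],[1,0],[28,16],[32,0]]
[[0,16],[1,0],[22,18],[24,0],[28,16],[32,0]]
[[0,16],[1,0],[22,18],[24,0],[28,16],[32,0],[44,19],[47,0]]
[[0,16],[1,0],[22,18],[24,0],[28,16],[32,8],[44,19],[47,0]]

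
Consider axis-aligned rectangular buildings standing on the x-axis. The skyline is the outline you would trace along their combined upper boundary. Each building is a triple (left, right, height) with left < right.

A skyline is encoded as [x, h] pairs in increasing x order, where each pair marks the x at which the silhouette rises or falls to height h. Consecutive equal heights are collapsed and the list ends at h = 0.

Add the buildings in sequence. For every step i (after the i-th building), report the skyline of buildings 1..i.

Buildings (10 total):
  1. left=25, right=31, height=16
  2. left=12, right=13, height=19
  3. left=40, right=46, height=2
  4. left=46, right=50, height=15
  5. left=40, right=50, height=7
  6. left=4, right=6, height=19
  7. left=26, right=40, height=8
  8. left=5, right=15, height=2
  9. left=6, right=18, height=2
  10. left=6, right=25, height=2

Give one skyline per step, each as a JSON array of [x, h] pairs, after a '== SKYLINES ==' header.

== SKYLINES ==
[[25,16],[31,0]]
[[12,19],[13,0],[25,16],[31,0]]
[[12,19],[13,0],[25,16],[31,0],[40,2],[46,0]]
[[12,19],[13,0],[25,16],[31,0],[40,2],[46,15],[50,0]]
[[12,19],[13,0],[25,16],[31,0],[40,7],[46,15],[50,0]]
[[4,19],[6,0],[12,19],[13,0],[25,16],[31,0],[40,7],[46,15],[50,0]]
[[4,19],[6,0],[12,19],[13,0],[25,16],[31,8],[40,7],[46,15],[50,0]]
[[4,19],[6,2],[12,19],[13,2],[15,0],[25,16],[31,8],[40,7],[46,15],[50,0]]
[[4,19],[6,2],[12,19],[13,2],[18,0],[25,16],[31,8],[40,7],[46,15],[50,0]]
[[4,19],[6,2],[12,19],[13,2],[25,16],[31,8],[40,7],[46,15],[50,0]]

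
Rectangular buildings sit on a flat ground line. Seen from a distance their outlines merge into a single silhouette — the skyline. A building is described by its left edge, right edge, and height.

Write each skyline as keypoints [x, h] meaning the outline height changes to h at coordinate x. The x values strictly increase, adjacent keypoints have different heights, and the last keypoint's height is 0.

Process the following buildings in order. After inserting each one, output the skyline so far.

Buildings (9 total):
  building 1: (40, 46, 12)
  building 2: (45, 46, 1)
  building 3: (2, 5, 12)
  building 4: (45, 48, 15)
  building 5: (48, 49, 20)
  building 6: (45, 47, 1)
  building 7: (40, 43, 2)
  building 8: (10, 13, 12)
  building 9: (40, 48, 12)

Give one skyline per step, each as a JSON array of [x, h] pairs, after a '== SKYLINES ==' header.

== SKYLINES ==
[[40,12],[46,0]]
[[40,12],[46,0]]
[[2,12],[5,0],[40,12],[46,0]]
[[2,12],[5,0],[40,12],[45,15],[48,0]]
[[2,12],[5,0],[40,12],[45,15],[48,20],[49,0]]
[[2,12],[5,0],[40,12],[45,15],[48,20],[49,0]]
[[2,12],[5,0],[40,12],[45,15],[48,20],[49,0]]
[[2,12],[5,0],[10,12],[13,0],[40,12],[45,15],[48,20],[49,0]]
[[2,12],[5,0],[10,12],[13,0],[40,12],[45,15],[48,20],[49,0]]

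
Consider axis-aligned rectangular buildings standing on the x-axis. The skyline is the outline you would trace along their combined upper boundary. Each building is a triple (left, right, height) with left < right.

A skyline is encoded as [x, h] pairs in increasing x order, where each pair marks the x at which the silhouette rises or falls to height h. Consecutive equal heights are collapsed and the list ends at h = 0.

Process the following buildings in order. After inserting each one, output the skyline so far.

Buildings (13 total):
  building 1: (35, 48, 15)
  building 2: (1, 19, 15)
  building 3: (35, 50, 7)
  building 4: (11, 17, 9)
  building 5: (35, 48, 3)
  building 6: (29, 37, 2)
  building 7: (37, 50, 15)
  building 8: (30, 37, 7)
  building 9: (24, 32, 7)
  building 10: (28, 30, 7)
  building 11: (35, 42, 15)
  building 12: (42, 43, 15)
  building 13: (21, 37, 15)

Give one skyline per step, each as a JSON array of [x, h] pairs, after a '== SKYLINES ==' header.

== SKYLINES ==
[[35,15],[48,0]]
[[1,15],[19,0],[35,15],[48,0]]
[[1,15],[19,0],[35,15],[48,7],[50,0]]
[[1,15],[19,0],[35,15],[48,7],[50,0]]
[[1,15],[19,0],[35,15],[48,7],[50,0]]
[[1,15],[19,0],[29,2],[35,15],[48,7],[50,0]]
[[1,15],[19,0],[29,2],[35,15],[50,0]]
[[1,15],[19,0],[29,2],[30,7],[35,15],[50,0]]
[[1,15],[19,0],[24,7],[35,15],[50,0]]
[[1,15],[19,0],[24,7],[35,15],[50,0]]
[[1,15],[19,0],[24,7],[35,15],[50,0]]
[[1,15],[19,0],[24,7],[35,15],[50,0]]
[[1,15],[19,0],[21,15],[50,0]]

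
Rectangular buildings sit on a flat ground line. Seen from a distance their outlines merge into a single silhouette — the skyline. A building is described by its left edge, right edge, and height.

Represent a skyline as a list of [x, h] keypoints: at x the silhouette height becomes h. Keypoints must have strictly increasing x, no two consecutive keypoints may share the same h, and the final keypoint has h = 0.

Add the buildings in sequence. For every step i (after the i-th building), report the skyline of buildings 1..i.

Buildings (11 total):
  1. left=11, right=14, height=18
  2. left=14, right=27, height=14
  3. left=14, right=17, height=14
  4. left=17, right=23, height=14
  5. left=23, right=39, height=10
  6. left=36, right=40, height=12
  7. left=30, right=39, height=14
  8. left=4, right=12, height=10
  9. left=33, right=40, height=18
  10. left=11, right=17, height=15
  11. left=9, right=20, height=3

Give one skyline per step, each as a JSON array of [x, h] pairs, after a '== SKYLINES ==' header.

== SKYLINES ==
[[11,18],[14,0]]
[[11,18],[14,14],[27,0]]
[[11,18],[14,14],[27,0]]
[[11,18],[14,14],[27,0]]
[[11,18],[14,14],[27,10],[39,0]]
[[11,18],[14,14],[27,10],[36,12],[40,0]]
[[11,18],[14,14],[27,10],[30,14],[39,12],[40,0]]
[[4,10],[11,18],[14,14],[27,10],[30,14],[39,12],[40,0]]
[[4,10],[11,18],[14,14],[27,10],[30,14],[33,18],[40,0]]
[[4,10],[11,18],[14,15],[17,14],[27,10],[30,14],[33,18],[40,0]]
[[4,10],[11,18],[14,15],[17,14],[27,10],[30,14],[33,18],[40,0]]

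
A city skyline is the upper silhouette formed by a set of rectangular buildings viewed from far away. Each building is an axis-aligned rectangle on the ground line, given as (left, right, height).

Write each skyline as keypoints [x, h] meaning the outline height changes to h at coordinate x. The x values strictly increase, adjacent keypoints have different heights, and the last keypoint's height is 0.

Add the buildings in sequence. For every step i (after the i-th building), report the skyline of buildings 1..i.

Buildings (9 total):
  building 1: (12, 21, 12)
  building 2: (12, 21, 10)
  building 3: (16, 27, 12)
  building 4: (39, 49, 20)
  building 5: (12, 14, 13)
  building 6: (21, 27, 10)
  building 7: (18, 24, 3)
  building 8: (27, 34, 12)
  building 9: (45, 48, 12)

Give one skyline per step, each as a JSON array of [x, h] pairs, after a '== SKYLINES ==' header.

== SKYLINES ==
[[12,12],[21,0]]
[[12,12],[21,0]]
[[12,12],[27,0]]
[[12,12],[27,0],[39,20],[49,0]]
[[12,13],[14,12],[27,0],[39,20],[49,0]]
[[12,13],[14,12],[27,0],[39,20],[49,0]]
[[12,13],[14,12],[27,0],[39,20],[49,0]]
[[12,13],[14,12],[34,0],[39,20],[49,0]]
[[12,13],[14,12],[34,0],[39,20],[49,0]]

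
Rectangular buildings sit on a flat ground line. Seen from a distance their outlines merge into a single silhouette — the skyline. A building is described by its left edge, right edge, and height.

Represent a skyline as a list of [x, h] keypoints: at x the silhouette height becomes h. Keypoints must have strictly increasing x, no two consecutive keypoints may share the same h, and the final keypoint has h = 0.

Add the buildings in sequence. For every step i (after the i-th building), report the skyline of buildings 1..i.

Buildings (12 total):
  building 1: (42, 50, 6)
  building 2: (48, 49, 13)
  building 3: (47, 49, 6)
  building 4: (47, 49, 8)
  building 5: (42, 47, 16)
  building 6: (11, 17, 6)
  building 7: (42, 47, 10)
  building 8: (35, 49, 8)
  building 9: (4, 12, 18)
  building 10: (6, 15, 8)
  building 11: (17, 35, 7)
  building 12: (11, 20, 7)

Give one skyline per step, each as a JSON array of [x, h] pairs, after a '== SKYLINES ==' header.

== SKYLINES ==
[[42,6],[50,0]]
[[42,6],[48,13],[49,6],[50,0]]
[[42,6],[48,13],[49,6],[50,0]]
[[42,6],[47,8],[48,13],[49,6],[50,0]]
[[42,16],[47,8],[48,13],[49,6],[50,0]]
[[11,6],[17,0],[42,16],[47,8],[48,13],[49,6],[50,0]]
[[11,6],[17,0],[42,16],[47,8],[48,13],[49,6],[50,0]]
[[11,6],[17,0],[35,8],[42,16],[47,8],[48,13],[49,6],[50,0]]
[[4,18],[12,6],[17,0],[35,8],[42,16],[47,8],[48,13],[49,6],[50,0]]
[[4,18],[12,8],[15,6],[17,0],[35,8],[42,16],[47,8],[48,13],[49,6],[50,0]]
[[4,18],[12,8],[15,6],[17,7],[35,8],[42,16],[47,8],[48,13],[49,6],[50,0]]
[[4,18],[12,8],[15,7],[35,8],[42,16],[47,8],[48,13],[49,6],[50,0]]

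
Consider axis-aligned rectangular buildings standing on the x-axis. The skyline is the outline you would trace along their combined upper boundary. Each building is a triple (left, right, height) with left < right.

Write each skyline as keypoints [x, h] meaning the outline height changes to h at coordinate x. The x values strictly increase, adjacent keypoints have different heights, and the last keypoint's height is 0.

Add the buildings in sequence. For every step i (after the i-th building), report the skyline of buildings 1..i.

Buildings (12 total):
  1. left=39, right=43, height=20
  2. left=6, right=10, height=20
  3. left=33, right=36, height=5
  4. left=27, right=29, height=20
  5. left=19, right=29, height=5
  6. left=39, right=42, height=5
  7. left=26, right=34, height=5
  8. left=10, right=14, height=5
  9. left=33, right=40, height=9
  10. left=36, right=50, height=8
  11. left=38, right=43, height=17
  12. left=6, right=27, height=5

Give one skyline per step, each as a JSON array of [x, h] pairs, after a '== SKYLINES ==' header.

== SKYLINES ==
[[39,20],[43,0]]
[[6,20],[10,0],[39,20],[43,0]]
[[6,20],[10,0],[33,5],[36,0],[39,20],[43,0]]
[[6,20],[10,0],[27,20],[29,0],[33,5],[36,0],[39,20],[43,0]]
[[6,20],[10,0],[19,5],[27,20],[29,0],[33,5],[36,0],[39,20],[43,0]]
[[6,20],[10,0],[19,5],[27,20],[29,0],[33,5],[36,0],[39,20],[43,0]]
[[6,20],[10,0],[19,5],[27,20],[29,5],[36,0],[39,20],[43,0]]
[[6,20],[10,5],[14,0],[19,5],[27,20],[29,5],[36,0],[39,20],[43,0]]
[[6,20],[10,5],[14,0],[19,5],[27,20],[29,5],[33,9],[39,20],[43,0]]
[[6,20],[10,5],[14,0],[19,5],[27,20],[29,5],[33,9],[39,20],[43,8],[50,0]]
[[6,20],[10,5],[14,0],[19,5],[27,20],[29,5],[33,9],[38,17],[39,20],[43,8],[50,0]]
[[6,20],[10,5],[27,20],[29,5],[33,9],[38,17],[39,20],[43,8],[50,0]]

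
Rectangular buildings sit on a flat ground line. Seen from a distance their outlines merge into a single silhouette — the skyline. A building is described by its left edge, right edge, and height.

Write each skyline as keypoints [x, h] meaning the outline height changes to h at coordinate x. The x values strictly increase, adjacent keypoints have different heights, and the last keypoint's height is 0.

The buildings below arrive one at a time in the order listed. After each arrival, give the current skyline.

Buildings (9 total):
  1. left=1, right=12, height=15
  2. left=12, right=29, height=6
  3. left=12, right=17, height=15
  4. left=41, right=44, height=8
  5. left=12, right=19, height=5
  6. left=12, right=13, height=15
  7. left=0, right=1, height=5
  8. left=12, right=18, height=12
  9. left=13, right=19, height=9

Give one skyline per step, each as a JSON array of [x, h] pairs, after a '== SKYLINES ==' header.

== SKYLINES ==
[[1,15],[12,0]]
[[1,15],[12,6],[29,0]]
[[1,15],[17,6],[29,0]]
[[1,15],[17,6],[29,0],[41,8],[44,0]]
[[1,15],[17,6],[29,0],[41,8],[44,0]]
[[1,15],[17,6],[29,0],[41,8],[44,0]]
[[0,5],[1,15],[17,6],[29,0],[41,8],[44,0]]
[[0,5],[1,15],[17,12],[18,6],[29,0],[41,8],[44,0]]
[[0,5],[1,15],[17,12],[18,9],[19,6],[29,0],[41,8],[44,0]]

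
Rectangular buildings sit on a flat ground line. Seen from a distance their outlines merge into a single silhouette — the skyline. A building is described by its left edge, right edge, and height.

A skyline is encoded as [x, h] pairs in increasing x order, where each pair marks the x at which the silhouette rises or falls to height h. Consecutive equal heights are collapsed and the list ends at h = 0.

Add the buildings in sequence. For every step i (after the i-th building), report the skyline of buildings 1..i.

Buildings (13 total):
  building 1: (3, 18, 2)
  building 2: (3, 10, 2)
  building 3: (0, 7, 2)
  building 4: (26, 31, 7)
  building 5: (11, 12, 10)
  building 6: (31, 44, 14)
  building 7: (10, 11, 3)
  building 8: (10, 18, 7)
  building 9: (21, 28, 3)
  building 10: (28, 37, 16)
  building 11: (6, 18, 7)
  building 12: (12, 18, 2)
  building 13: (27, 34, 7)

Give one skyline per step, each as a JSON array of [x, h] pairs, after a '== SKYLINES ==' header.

== SKYLINES ==
[[3,2],[18,0]]
[[3,2],[18,0]]
[[0,2],[18,0]]
[[0,2],[18,0],[26,7],[31,0]]
[[0,2],[11,10],[12,2],[18,0],[26,7],[31,0]]
[[0,2],[11,10],[12,2],[18,0],[26,7],[31,14],[44,0]]
[[0,2],[10,3],[11,10],[12,2],[18,0],[26,7],[31,14],[44,0]]
[[0,2],[10,7],[11,10],[12,7],[18,0],[26,7],[31,14],[44,0]]
[[0,2],[10,7],[11,10],[12,7],[18,0],[21,3],[26,7],[31,14],[44,0]]
[[0,2],[10,7],[11,10],[12,7],[18,0],[21,3],[26,7],[28,16],[37,14],[44,0]]
[[0,2],[6,7],[11,10],[12,7],[18,0],[21,3],[26,7],[28,16],[37,14],[44,0]]
[[0,2],[6,7],[11,10],[12,7],[18,0],[21,3],[26,7],[28,16],[37,14],[44,0]]
[[0,2],[6,7],[11,10],[12,7],[18,0],[21,3],[26,7],[28,16],[37,14],[44,0]]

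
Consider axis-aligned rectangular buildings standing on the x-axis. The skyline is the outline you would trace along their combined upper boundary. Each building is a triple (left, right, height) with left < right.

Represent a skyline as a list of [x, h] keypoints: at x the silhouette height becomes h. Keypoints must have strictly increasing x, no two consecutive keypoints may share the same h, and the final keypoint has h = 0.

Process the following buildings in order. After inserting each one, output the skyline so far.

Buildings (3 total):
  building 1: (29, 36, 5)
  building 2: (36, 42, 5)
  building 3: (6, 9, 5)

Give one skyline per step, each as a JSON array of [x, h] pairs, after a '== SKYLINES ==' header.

== SKYLINES ==
[[29,5],[36,0]]
[[29,5],[42,0]]
[[6,5],[9,0],[29,5],[42,0]]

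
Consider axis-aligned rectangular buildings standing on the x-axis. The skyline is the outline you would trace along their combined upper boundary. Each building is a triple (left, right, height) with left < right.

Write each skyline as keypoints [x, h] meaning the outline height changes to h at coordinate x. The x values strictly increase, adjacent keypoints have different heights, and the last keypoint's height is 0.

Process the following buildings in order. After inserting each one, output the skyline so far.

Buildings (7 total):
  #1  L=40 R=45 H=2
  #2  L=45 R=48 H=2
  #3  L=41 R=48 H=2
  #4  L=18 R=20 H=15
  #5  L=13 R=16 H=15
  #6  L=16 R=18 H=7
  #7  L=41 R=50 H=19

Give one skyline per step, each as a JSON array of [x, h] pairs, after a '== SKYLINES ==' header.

== SKYLINES ==
[[40,2],[45,0]]
[[40,2],[48,0]]
[[40,2],[48,0]]
[[18,15],[20,0],[40,2],[48,0]]
[[13,15],[16,0],[18,15],[20,0],[40,2],[48,0]]
[[13,15],[16,7],[18,15],[20,0],[40,2],[48,0]]
[[13,15],[16,7],[18,15],[20,0],[40,2],[41,19],[50,0]]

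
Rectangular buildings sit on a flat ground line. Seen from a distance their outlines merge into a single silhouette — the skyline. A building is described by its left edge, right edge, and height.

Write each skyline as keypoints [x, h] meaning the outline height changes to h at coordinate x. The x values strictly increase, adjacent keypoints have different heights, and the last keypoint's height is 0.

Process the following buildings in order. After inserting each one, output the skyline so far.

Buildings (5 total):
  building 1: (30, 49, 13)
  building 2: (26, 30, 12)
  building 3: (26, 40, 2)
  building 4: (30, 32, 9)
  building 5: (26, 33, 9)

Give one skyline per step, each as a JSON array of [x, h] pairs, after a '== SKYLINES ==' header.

== SKYLINES ==
[[30,13],[49,0]]
[[26,12],[30,13],[49,0]]
[[26,12],[30,13],[49,0]]
[[26,12],[30,13],[49,0]]
[[26,12],[30,13],[49,0]]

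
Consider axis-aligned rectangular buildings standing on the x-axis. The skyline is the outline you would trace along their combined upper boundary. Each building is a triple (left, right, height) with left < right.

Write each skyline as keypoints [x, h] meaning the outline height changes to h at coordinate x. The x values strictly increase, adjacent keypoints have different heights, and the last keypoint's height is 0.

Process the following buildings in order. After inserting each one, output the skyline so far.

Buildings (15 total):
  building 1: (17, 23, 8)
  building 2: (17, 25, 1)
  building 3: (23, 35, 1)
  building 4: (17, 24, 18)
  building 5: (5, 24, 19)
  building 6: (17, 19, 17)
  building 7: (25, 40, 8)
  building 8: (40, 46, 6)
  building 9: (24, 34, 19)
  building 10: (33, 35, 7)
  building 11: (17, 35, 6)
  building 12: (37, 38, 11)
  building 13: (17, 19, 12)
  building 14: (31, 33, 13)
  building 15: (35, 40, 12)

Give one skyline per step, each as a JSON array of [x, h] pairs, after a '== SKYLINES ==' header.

== SKYLINES ==
[[17,8],[23,0]]
[[17,8],[23,1],[25,0]]
[[17,8],[23,1],[35,0]]
[[17,18],[24,1],[35,0]]
[[5,19],[24,1],[35,0]]
[[5,19],[24,1],[35,0]]
[[5,19],[24,1],[25,8],[40,0]]
[[5,19],[24,1],[25,8],[40,6],[46,0]]
[[5,19],[34,8],[40,6],[46,0]]
[[5,19],[34,8],[40,6],[46,0]]
[[5,19],[34,8],[40,6],[46,0]]
[[5,19],[34,8],[37,11],[38,8],[40,6],[46,0]]
[[5,19],[34,8],[37,11],[38,8],[40,6],[46,0]]
[[5,19],[34,8],[37,11],[38,8],[40,6],[46,0]]
[[5,19],[34,8],[35,12],[40,6],[46,0]]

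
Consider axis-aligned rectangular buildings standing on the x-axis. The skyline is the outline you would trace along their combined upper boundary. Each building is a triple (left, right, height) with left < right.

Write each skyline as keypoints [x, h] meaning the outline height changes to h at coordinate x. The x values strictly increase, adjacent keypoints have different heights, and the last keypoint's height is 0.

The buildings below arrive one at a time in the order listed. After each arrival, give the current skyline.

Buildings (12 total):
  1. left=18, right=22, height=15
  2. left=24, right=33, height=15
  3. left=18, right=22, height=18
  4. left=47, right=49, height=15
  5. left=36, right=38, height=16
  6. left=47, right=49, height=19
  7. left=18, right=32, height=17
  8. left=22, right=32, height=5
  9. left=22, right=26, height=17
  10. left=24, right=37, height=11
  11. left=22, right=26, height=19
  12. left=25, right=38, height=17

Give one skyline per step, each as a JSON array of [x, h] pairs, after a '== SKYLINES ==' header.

== SKYLINES ==
[[18,15],[22,0]]
[[18,15],[22,0],[24,15],[33,0]]
[[18,18],[22,0],[24,15],[33,0]]
[[18,18],[22,0],[24,15],[33,0],[47,15],[49,0]]
[[18,18],[22,0],[24,15],[33,0],[36,16],[38,0],[47,15],[49,0]]
[[18,18],[22,0],[24,15],[33,0],[36,16],[38,0],[47,19],[49,0]]
[[18,18],[22,17],[32,15],[33,0],[36,16],[38,0],[47,19],[49,0]]
[[18,18],[22,17],[32,15],[33,0],[36,16],[38,0],[47,19],[49,0]]
[[18,18],[22,17],[32,15],[33,0],[36,16],[38,0],[47,19],[49,0]]
[[18,18],[22,17],[32,15],[33,11],[36,16],[38,0],[47,19],[49,0]]
[[18,18],[22,19],[26,17],[32,15],[33,11],[36,16],[38,0],[47,19],[49,0]]
[[18,18],[22,19],[26,17],[38,0],[47,19],[49,0]]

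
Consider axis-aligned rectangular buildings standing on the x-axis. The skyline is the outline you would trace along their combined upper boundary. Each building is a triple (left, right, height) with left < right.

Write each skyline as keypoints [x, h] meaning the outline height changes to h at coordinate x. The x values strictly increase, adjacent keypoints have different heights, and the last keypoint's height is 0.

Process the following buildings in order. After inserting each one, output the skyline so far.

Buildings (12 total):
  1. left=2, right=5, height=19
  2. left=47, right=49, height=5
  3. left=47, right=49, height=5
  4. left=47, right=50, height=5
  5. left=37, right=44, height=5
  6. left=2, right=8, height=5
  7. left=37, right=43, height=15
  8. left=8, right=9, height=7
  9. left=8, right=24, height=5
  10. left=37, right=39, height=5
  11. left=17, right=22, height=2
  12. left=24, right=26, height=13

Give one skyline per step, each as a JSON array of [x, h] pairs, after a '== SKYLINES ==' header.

== SKYLINES ==
[[2,19],[5,0]]
[[2,19],[5,0],[47,5],[49,0]]
[[2,19],[5,0],[47,5],[49,0]]
[[2,19],[5,0],[47,5],[50,0]]
[[2,19],[5,0],[37,5],[44,0],[47,5],[50,0]]
[[2,19],[5,5],[8,0],[37,5],[44,0],[47,5],[50,0]]
[[2,19],[5,5],[8,0],[37,15],[43,5],[44,0],[47,5],[50,0]]
[[2,19],[5,5],[8,7],[9,0],[37,15],[43,5],[44,0],[47,5],[50,0]]
[[2,19],[5,5],[8,7],[9,5],[24,0],[37,15],[43,5],[44,0],[47,5],[50,0]]
[[2,19],[5,5],[8,7],[9,5],[24,0],[37,15],[43,5],[44,0],[47,5],[50,0]]
[[2,19],[5,5],[8,7],[9,5],[24,0],[37,15],[43,5],[44,0],[47,5],[50,0]]
[[2,19],[5,5],[8,7],[9,5],[24,13],[26,0],[37,15],[43,5],[44,0],[47,5],[50,0]]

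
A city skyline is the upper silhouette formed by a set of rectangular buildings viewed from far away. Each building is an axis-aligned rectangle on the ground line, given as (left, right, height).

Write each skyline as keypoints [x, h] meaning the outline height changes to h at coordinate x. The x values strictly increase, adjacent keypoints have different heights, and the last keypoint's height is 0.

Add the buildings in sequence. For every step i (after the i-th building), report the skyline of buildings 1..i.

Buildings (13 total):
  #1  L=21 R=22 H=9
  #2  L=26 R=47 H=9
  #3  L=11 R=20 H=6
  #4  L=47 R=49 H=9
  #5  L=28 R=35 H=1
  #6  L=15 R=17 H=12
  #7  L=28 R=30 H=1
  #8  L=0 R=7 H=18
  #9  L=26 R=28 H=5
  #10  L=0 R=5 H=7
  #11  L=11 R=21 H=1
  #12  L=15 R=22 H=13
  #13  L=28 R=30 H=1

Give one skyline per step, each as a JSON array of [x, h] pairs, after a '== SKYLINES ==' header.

== SKYLINES ==
[[21,9],[22,0]]
[[21,9],[22,0],[26,9],[47,0]]
[[11,6],[20,0],[21,9],[22,0],[26,9],[47,0]]
[[11,6],[20,0],[21,9],[22,0],[26,9],[49,0]]
[[11,6],[20,0],[21,9],[22,0],[26,9],[49,0]]
[[11,6],[15,12],[17,6],[20,0],[21,9],[22,0],[26,9],[49,0]]
[[11,6],[15,12],[17,6],[20,0],[21,9],[22,0],[26,9],[49,0]]
[[0,18],[7,0],[11,6],[15,12],[17,6],[20,0],[21,9],[22,0],[26,9],[49,0]]
[[0,18],[7,0],[11,6],[15,12],[17,6],[20,0],[21,9],[22,0],[26,9],[49,0]]
[[0,18],[7,0],[11,6],[15,12],[17,6],[20,0],[21,9],[22,0],[26,9],[49,0]]
[[0,18],[7,0],[11,6],[15,12],[17,6],[20,1],[21,9],[22,0],[26,9],[49,0]]
[[0,18],[7,0],[11,6],[15,13],[22,0],[26,9],[49,0]]
[[0,18],[7,0],[11,6],[15,13],[22,0],[26,9],[49,0]]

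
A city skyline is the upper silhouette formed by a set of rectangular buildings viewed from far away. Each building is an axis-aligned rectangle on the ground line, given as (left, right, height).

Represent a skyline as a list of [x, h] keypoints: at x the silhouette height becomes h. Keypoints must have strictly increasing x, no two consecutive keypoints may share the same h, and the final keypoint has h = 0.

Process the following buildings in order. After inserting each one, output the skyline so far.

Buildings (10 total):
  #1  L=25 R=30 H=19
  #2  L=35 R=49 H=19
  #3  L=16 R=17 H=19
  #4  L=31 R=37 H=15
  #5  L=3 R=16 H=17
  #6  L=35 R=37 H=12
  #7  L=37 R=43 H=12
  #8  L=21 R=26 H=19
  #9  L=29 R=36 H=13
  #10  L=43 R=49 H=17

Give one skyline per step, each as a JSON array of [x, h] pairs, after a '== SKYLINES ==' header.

== SKYLINES ==
[[25,19],[30,0]]
[[25,19],[30,0],[35,19],[49,0]]
[[16,19],[17,0],[25,19],[30,0],[35,19],[49,0]]
[[16,19],[17,0],[25,19],[30,0],[31,15],[35,19],[49,0]]
[[3,17],[16,19],[17,0],[25,19],[30,0],[31,15],[35,19],[49,0]]
[[3,17],[16,19],[17,0],[25,19],[30,0],[31,15],[35,19],[49,0]]
[[3,17],[16,19],[17,0],[25,19],[30,0],[31,15],[35,19],[49,0]]
[[3,17],[16,19],[17,0],[21,19],[30,0],[31,15],[35,19],[49,0]]
[[3,17],[16,19],[17,0],[21,19],[30,13],[31,15],[35,19],[49,0]]
[[3,17],[16,19],[17,0],[21,19],[30,13],[31,15],[35,19],[49,0]]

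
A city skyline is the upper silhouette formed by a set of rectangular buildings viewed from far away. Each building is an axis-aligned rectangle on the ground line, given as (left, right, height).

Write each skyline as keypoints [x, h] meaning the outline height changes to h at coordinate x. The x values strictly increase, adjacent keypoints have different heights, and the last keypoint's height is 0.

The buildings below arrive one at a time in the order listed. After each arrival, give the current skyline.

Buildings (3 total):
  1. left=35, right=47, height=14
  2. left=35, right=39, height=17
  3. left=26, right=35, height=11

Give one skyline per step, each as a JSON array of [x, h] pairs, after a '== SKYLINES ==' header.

== SKYLINES ==
[[35,14],[47,0]]
[[35,17],[39,14],[47,0]]
[[26,11],[35,17],[39,14],[47,0]]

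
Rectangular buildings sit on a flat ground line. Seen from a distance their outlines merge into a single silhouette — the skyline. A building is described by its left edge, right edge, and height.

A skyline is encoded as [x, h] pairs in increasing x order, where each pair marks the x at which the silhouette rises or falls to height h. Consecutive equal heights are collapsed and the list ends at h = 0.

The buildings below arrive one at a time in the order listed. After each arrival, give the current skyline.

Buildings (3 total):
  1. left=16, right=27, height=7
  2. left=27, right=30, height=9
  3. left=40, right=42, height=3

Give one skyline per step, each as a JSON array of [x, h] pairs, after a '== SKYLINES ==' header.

== SKYLINES ==
[[16,7],[27,0]]
[[16,7],[27,9],[30,0]]
[[16,7],[27,9],[30,0],[40,3],[42,0]]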